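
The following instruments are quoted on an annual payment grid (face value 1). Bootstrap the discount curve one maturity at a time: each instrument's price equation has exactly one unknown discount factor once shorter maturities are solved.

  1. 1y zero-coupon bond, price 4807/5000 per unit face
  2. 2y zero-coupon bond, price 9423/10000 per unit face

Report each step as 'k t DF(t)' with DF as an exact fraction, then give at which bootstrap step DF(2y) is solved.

1 1 4807/5000
2 2 9423/10000
DF(2y) is solved at step 2

step 1 [1y] zero: DF = P = 4807/5000 ≈ 0.961400
step 2 [2y] zero: DF = P = 9423/10000 ≈ 0.942300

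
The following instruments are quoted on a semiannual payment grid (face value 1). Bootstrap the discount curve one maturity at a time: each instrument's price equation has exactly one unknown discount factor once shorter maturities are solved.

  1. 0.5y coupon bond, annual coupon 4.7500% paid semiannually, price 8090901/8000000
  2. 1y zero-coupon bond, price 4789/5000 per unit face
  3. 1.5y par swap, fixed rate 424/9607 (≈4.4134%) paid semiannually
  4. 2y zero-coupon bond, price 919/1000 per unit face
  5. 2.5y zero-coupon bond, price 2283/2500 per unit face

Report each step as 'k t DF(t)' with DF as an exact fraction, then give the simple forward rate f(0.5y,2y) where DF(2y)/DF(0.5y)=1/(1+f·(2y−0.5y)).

step 1 [0.5y] bond c/2=19/800: DF=(8090901/8000000 − 19/800·(0))/(1+19/800) = 9879/10000 ≈ 0.987900
step 2 [1y] zero: DF = P = 4789/5000 ≈ 0.957800
step 3 [1.5y] swap r/2=212/9607: DF=(1 − 212/9607·(0.987900+0.957800))/(1+212/9607) = 2341/2500 ≈ 0.936400
step 4 [2y] zero: DF = P = 919/1000 ≈ 0.919000
step 5 [2.5y] zero: DF = P = 2283/2500 ≈ 0.913200

1 1/2 9879/10000
2 1 4789/5000
3 3/2 2341/2500
4 2 919/1000
5 5/2 2283/2500
f(0.5y,2y) = ((9879/10000)/(919/1000) − 1)/(3/2) = 689/13785 ≈ 4.9982%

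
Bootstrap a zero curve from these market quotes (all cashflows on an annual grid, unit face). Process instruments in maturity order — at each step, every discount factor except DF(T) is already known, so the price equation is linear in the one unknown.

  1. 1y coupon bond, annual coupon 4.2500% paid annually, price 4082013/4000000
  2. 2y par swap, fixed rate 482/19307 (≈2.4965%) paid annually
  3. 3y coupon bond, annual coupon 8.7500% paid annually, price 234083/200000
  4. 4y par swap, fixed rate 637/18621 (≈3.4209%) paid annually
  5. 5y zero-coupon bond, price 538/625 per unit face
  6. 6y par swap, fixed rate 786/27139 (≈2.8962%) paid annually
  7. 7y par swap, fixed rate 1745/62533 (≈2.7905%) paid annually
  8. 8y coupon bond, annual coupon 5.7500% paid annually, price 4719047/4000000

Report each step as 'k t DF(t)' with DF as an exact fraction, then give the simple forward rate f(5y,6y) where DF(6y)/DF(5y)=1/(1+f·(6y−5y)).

1 1 9789/10000
2 2 4759/5000
3 3 9209/10000
4 4 4363/5000
5 5 538/625
6 6 2107/2500
7 7 1651/2000
8 8 1939/2500
f(5y,6y) = ((538/625)/(2107/2500) − 1)/(1) = 45/2107 ≈ 2.1357%

step 1 [1y] bond c/1=17/400: DF=(4082013/4000000 − 17/400·(0))/(1+17/400) = 9789/10000 ≈ 0.978900
step 2 [2y] swap r/1=482/19307: DF=(1 − 482/19307·(0.978900))/(1+482/19307) = 4759/5000 ≈ 0.951800
step 3 [3y] bond c/1=7/80: DF=(234083/200000 − 7/80·(0.978900+0.951800))/(1+7/80) = 9209/10000 ≈ 0.920900
step 4 [4y] swap r/1=637/18621: DF=(1 − 637/18621·(0.978900+0.951800+0.920900))/(1+637/18621) = 4363/5000 ≈ 0.872600
step 5 [5y] zero: DF = P = 538/625 ≈ 0.860800
step 6 [6y] swap r/1=786/27139: DF=(1 − 786/27139·(0.978900+0.951800+0.920900+0.872600+0.860800))/(1+786/27139) = 2107/2500 ≈ 0.842800
step 7 [7y] swap r/1=1745/62533: DF=(1 − 1745/62533·(0.978900+0.951800+0.920900+0.872600+0.860800+0.842800))/(1+1745/62533) = 1651/2000 ≈ 0.825500
step 8 [8y] bond c/1=23/400: DF=(4719047/4000000 − 23/400·(0.978900+0.951800+0.920900+0.872600+0.860800+0.842800+0.825500))/(1+23/400) = 1939/2500 ≈ 0.775600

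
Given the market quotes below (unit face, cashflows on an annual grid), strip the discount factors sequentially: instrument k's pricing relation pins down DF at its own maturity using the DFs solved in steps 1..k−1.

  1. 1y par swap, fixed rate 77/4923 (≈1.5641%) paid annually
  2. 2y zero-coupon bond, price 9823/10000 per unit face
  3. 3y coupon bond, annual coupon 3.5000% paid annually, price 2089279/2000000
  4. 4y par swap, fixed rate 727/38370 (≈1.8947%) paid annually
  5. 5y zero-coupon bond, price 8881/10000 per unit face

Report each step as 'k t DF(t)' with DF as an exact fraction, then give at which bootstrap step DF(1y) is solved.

step 1 [1y] swap r/1=77/4923: DF=(1 − 77/4923·(0))/(1+77/4923) = 4923/5000 ≈ 0.984600
step 2 [2y] zero: DF = P = 9823/10000 ≈ 0.982300
step 3 [3y] bond c/1=7/200: DF=(2089279/2000000 − 7/200·(0.984600+0.982300))/(1+7/200) = 2357/2500 ≈ 0.942800
step 4 [4y] swap r/1=727/38370: DF=(1 − 727/38370·(0.984600+0.982300+0.942800))/(1+727/38370) = 9273/10000 ≈ 0.927300
step 5 [5y] zero: DF = P = 8881/10000 ≈ 0.888100

1 1 4923/5000
2 2 9823/10000
3 3 2357/2500
4 4 9273/10000
5 5 8881/10000
DF(1y) is solved at step 1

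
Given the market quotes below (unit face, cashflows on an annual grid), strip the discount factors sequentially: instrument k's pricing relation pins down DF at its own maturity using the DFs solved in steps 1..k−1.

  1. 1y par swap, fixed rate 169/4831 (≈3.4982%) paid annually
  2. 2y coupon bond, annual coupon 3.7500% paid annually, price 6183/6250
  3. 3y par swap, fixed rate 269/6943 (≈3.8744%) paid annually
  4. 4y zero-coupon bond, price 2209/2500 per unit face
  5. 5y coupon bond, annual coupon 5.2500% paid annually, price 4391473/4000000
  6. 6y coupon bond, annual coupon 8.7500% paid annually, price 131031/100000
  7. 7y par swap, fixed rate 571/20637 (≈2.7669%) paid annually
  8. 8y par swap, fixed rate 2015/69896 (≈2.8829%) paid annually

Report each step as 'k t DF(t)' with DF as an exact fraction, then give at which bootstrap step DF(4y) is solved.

1 1 4831/5000
2 2 4593/5000
3 3 2231/2500
4 4 2209/2500
5 5 1721/2000
6 6 8411/10000
7 7 8287/10000
8 8 1597/2000
DF(4y) is solved at step 4

step 1 [1y] swap r/1=169/4831: DF=(1 − 169/4831·(0))/(1+169/4831) = 4831/5000 ≈ 0.966200
step 2 [2y] bond c/1=3/80: DF=(6183/6250 − 3/80·(0.966200))/(1+3/80) = 4593/5000 ≈ 0.918600
step 3 [3y] swap r/1=269/6943: DF=(1 − 269/6943·(0.966200+0.918600))/(1+269/6943) = 2231/2500 ≈ 0.892400
step 4 [4y] zero: DF = P = 2209/2500 ≈ 0.883600
step 5 [5y] bond c/1=21/400: DF=(4391473/4000000 − 21/400·(0.966200+0.918600+0.892400+0.883600))/(1+21/400) = 1721/2000 ≈ 0.860500
step 6 [6y] bond c/1=7/80: DF=(131031/100000 − 7/80·(0.966200+0.918600+0.892400+0.883600+0.860500))/(1+7/80) = 8411/10000 ≈ 0.841100
step 7 [7y] swap r/1=571/20637: DF=(1 − 571/20637·(0.966200+0.918600+0.892400+0.883600+0.860500+0.841100))/(1+571/20637) = 8287/10000 ≈ 0.828700
step 8 [8y] swap r/1=2015/69896: DF=(1 − 2015/69896·(0.966200+0.918600+0.892400+0.883600+0.860500+0.841100+0.828700))/(1+2015/69896) = 1597/2000 ≈ 0.798500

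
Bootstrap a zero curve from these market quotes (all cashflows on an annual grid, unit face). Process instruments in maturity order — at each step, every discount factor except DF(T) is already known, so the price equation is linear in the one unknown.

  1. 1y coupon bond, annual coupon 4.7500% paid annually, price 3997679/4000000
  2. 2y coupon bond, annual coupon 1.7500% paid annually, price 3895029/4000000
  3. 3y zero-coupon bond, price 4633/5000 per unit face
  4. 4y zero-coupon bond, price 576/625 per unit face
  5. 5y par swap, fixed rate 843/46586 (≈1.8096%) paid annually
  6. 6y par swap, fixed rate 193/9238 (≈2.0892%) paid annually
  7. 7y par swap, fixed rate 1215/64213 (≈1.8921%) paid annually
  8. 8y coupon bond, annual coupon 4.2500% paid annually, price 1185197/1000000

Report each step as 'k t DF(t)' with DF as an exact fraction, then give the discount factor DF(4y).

1 1 9541/10000
2 2 4703/5000
3 3 4633/5000
4 4 576/625
5 5 9157/10000
6 6 4421/5000
7 7 1757/2000
8 8 8751/10000
DF(4y) = 576/625 ≈ 0.921600

step 1 [1y] bond c/1=19/400: DF=(3997679/4000000 − 19/400·(0))/(1+19/400) = 9541/10000 ≈ 0.954100
step 2 [2y] bond c/1=7/400: DF=(3895029/4000000 − 7/400·(0.954100))/(1+7/400) = 4703/5000 ≈ 0.940600
step 3 [3y] zero: DF = P = 4633/5000 ≈ 0.926600
step 4 [4y] zero: DF = P = 576/625 ≈ 0.921600
step 5 [5y] swap r/1=843/46586: DF=(1 − 843/46586·(0.954100+0.940600+0.926600+0.921600))/(1+843/46586) = 9157/10000 ≈ 0.915700
step 6 [6y] swap r/1=193/9238: DF=(1 − 193/9238·(0.954100+0.940600+0.926600+0.921600+0.915700))/(1+193/9238) = 4421/5000 ≈ 0.884200
step 7 [7y] swap r/1=1215/64213: DF=(1 − 1215/64213·(0.954100+0.940600+0.926600+0.921600+0.915700+0.884200))/(1+1215/64213) = 1757/2000 ≈ 0.878500
step 8 [8y] bond c/1=17/400: DF=(1185197/1000000 − 17/400·(0.954100+0.940600+0.926600+0.921600+0.915700+0.884200+0.878500))/(1+17/400) = 8751/10000 ≈ 0.875100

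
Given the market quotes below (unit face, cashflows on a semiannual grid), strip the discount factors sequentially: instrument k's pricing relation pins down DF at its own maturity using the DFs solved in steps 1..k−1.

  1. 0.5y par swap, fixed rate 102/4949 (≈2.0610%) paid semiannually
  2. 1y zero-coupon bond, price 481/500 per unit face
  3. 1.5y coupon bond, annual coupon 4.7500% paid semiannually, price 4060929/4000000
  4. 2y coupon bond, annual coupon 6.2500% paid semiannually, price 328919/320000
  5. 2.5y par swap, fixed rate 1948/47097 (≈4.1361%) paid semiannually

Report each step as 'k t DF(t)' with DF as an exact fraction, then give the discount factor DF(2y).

step 1 [0.5y] swap r/2=51/4949: DF=(1 − 51/4949·(0))/(1+51/4949) = 4949/5000 ≈ 0.989800
step 2 [1y] zero: DF = P = 481/500 ≈ 0.962000
step 3 [1.5y] bond c/2=19/800: DF=(4060929/4000000 − 19/800·(0.989800+0.962000))/(1+19/800) = 1183/1250 ≈ 0.946400
step 4 [2y] bond c/2=1/32: DF=(328919/320000 − 1/32·(0.989800+0.962000+0.946400))/(1+1/32) = 9089/10000 ≈ 0.908900
step 5 [2.5y] swap r/2=974/47097: DF=(1 − 974/47097·(0.989800+0.962000+0.946400+0.908900))/(1+974/47097) = 4513/5000 ≈ 0.902600

1 1/2 4949/5000
2 1 481/500
3 3/2 1183/1250
4 2 9089/10000
5 5/2 4513/5000
DF(2y) = 9089/10000 ≈ 0.908900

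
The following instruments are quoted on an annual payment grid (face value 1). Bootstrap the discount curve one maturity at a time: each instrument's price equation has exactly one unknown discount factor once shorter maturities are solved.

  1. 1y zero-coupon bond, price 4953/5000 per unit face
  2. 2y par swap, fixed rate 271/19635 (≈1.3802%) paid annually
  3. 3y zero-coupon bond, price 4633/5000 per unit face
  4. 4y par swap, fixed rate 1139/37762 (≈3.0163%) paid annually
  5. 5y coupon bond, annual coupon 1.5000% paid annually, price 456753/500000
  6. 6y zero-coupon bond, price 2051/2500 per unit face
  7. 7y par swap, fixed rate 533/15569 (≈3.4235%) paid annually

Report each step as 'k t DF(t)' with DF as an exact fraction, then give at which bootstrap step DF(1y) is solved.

step 1 [1y] zero: DF = P = 4953/5000 ≈ 0.990600
step 2 [2y] swap r/1=271/19635: DF=(1 − 271/19635·(0.990600))/(1+271/19635) = 9729/10000 ≈ 0.972900
step 3 [3y] zero: DF = P = 4633/5000 ≈ 0.926600
step 4 [4y] swap r/1=1139/37762: DF=(1 − 1139/37762·(0.990600+0.972900+0.926600))/(1+1139/37762) = 8861/10000 ≈ 0.886100
step 5 [5y] bond c/1=3/200: DF=(456753/500000 − 3/200·(0.990600+0.972900+0.926600+0.886100))/(1+3/200) = 4221/5000 ≈ 0.844200
step 6 [6y] zero: DF = P = 2051/2500 ≈ 0.820400
step 7 [7y] swap r/1=533/15569: DF=(1 − 533/15569·(0.990600+0.972900+0.926600+0.886100+0.844200+0.820400))/(1+533/15569) = 1967/2500 ≈ 0.786800

1 1 4953/5000
2 2 9729/10000
3 3 4633/5000
4 4 8861/10000
5 5 4221/5000
6 6 2051/2500
7 7 1967/2500
DF(1y) is solved at step 1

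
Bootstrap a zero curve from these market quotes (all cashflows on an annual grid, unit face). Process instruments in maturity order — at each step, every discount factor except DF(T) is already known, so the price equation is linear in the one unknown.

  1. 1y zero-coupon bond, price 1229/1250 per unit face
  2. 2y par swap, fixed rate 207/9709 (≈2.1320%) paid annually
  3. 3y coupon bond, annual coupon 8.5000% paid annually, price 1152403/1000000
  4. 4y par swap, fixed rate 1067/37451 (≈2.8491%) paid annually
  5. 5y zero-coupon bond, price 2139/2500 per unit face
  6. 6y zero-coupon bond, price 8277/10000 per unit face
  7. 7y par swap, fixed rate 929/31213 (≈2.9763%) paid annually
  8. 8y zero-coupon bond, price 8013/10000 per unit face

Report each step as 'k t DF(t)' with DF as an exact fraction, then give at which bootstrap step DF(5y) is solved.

step 1 [1y] zero: DF = P = 1229/1250 ≈ 0.983200
step 2 [2y] swap r/1=207/9709: DF=(1 − 207/9709·(0.983200))/(1+207/9709) = 4793/5000 ≈ 0.958600
step 3 [3y] bond c/1=17/200: DF=(1152403/1000000 − 17/200·(0.983200+0.958600))/(1+17/200) = 91/100 ≈ 0.910000
step 4 [4y] swap r/1=1067/37451: DF=(1 − 1067/37451·(0.983200+0.958600+0.910000))/(1+1067/37451) = 8933/10000 ≈ 0.893300
step 5 [5y] zero: DF = P = 2139/2500 ≈ 0.855600
step 6 [6y] zero: DF = P = 8277/10000 ≈ 0.827700
step 7 [7y] swap r/1=929/31213: DF=(1 − 929/31213·(0.983200+0.958600+0.910000+0.893300+0.855600+0.827700))/(1+929/31213) = 4071/5000 ≈ 0.814200
step 8 [8y] zero: DF = P = 8013/10000 ≈ 0.801300

1 1 1229/1250
2 2 4793/5000
3 3 91/100
4 4 8933/10000
5 5 2139/2500
6 6 8277/10000
7 7 4071/5000
8 8 8013/10000
DF(5y) is solved at step 5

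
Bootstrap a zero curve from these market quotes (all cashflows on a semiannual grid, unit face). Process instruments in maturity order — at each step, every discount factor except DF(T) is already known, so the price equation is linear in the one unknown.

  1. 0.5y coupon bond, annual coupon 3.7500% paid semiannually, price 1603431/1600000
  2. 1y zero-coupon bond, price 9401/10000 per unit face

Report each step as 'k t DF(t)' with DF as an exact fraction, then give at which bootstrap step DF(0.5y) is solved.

step 1 [0.5y] bond c/2=3/160: DF=(1603431/1600000 − 3/160·(0))/(1+3/160) = 9837/10000 ≈ 0.983700
step 2 [1y] zero: DF = P = 9401/10000 ≈ 0.940100

1 1/2 9837/10000
2 1 9401/10000
DF(0.5y) is solved at step 1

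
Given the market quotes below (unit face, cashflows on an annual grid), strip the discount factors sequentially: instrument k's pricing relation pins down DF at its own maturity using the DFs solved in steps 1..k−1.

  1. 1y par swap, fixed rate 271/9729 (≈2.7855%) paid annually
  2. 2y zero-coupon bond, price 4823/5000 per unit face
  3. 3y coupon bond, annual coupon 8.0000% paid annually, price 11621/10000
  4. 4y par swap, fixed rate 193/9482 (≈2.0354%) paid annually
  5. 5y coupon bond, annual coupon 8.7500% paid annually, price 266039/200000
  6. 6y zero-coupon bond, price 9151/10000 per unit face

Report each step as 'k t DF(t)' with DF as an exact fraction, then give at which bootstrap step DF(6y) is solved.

step 1 [1y] swap r/1=271/9729: DF=(1 − 271/9729·(0))/(1+271/9729) = 9729/10000 ≈ 0.972900
step 2 [2y] zero: DF = P = 4823/5000 ≈ 0.964600
step 3 [3y] bond c/1=2/25: DF=(11621/10000 − 2/25·(0.972900+0.964600))/(1+2/25) = 373/400 ≈ 0.932500
step 4 [4y] swap r/1=193/9482: DF=(1 − 193/9482·(0.972900+0.964600+0.932500))/(1+193/9482) = 2307/2500 ≈ 0.922800
step 5 [5y] bond c/1=7/80: DF=(266039/200000 − 7/80·(0.972900+0.964600+0.932500+0.922800))/(1+7/80) = 459/500 ≈ 0.918000
step 6 [6y] zero: DF = P = 9151/10000 ≈ 0.915100

1 1 9729/10000
2 2 4823/5000
3 3 373/400
4 4 2307/2500
5 5 459/500
6 6 9151/10000
DF(6y) is solved at step 6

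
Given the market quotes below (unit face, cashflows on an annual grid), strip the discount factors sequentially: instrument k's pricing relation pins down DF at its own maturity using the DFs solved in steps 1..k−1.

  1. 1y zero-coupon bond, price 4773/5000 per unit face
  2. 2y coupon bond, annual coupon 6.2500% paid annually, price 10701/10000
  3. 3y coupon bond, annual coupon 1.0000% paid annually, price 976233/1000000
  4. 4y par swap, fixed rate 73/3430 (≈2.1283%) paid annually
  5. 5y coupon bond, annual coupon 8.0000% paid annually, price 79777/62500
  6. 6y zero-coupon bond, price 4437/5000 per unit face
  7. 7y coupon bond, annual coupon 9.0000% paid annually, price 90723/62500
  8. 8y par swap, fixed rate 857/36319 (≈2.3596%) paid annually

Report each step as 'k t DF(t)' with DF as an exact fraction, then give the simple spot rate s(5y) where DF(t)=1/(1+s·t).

1 1 4773/5000
2 2 951/1000
3 3 9477/10000
4 4 9197/10000
5 5 564/625
6 6 4437/5000
7 7 2181/2500
8 8 4143/5000
s(5y) = (1/(564/625) − 1)/(5) = 61/2820 ≈ 2.1631%

step 1 [1y] zero: DF = P = 4773/5000 ≈ 0.954600
step 2 [2y] bond c/1=1/16: DF=(10701/10000 − 1/16·(0.954600))/(1+1/16) = 951/1000 ≈ 0.951000
step 3 [3y] bond c/1=1/100: DF=(976233/1000000 − 1/100·(0.954600+0.951000))/(1+1/100) = 9477/10000 ≈ 0.947700
step 4 [4y] swap r/1=73/3430: DF=(1 − 73/3430·(0.954600+0.951000+0.947700))/(1+73/3430) = 9197/10000 ≈ 0.919700
step 5 [5y] bond c/1=2/25: DF=(79777/62500 − 2/25·(0.954600+0.951000+0.947700+0.919700))/(1+2/25) = 564/625 ≈ 0.902400
step 6 [6y] zero: DF = P = 4437/5000 ≈ 0.887400
step 7 [7y] bond c/1=9/100: DF=(90723/62500 − 9/100·(0.954600+0.951000+0.947700+0.919700+0.902400+0.887400))/(1+9/100) = 2181/2500 ≈ 0.872400
step 8 [8y] swap r/1=857/36319: DF=(1 − 857/36319·(0.954600+0.951000+0.947700+0.919700+0.902400+0.887400+0.872400))/(1+857/36319) = 4143/5000 ≈ 0.828600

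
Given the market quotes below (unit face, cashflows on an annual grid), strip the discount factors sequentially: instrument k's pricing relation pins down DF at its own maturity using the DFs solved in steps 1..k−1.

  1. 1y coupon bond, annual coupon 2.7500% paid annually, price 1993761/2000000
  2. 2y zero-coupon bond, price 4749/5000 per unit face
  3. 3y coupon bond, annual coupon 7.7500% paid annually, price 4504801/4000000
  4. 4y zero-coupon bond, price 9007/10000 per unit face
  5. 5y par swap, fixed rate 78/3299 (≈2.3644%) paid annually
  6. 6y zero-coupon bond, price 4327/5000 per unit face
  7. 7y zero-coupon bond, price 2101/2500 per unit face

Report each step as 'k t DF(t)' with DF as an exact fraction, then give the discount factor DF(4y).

1 1 4851/5000
2 2 4749/5000
3 3 9071/10000
4 4 9007/10000
5 5 2227/2500
6 6 4327/5000
7 7 2101/2500
DF(4y) = 9007/10000 ≈ 0.900700

step 1 [1y] bond c/1=11/400: DF=(1993761/2000000 − 11/400·(0))/(1+11/400) = 4851/5000 ≈ 0.970200
step 2 [2y] zero: DF = P = 4749/5000 ≈ 0.949800
step 3 [3y] bond c/1=31/400: DF=(4504801/4000000 − 31/400·(0.970200+0.949800))/(1+31/400) = 9071/10000 ≈ 0.907100
step 4 [4y] zero: DF = P = 9007/10000 ≈ 0.900700
step 5 [5y] swap r/1=78/3299: DF=(1 − 78/3299·(0.970200+0.949800+0.907100+0.900700))/(1+78/3299) = 2227/2500 ≈ 0.890800
step 6 [6y] zero: DF = P = 4327/5000 ≈ 0.865400
step 7 [7y] zero: DF = P = 2101/2500 ≈ 0.840400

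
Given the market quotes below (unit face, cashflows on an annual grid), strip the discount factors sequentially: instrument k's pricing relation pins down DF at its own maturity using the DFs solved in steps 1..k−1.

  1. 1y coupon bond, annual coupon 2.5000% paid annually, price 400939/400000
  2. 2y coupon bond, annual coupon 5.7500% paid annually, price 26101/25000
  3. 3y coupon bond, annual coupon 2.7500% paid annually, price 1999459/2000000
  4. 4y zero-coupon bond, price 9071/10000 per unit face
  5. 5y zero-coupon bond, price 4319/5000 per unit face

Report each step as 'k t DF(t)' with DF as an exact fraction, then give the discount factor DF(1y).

1 1 9779/10000
2 2 9341/10000
3 3 4609/5000
4 4 9071/10000
5 5 4319/5000
DF(1y) = 9779/10000 ≈ 0.977900

step 1 [1y] bond c/1=1/40: DF=(400939/400000 − 1/40·(0))/(1+1/40) = 9779/10000 ≈ 0.977900
step 2 [2y] bond c/1=23/400: DF=(26101/25000 − 23/400·(0.977900))/(1+23/400) = 9341/10000 ≈ 0.934100
step 3 [3y] bond c/1=11/400: DF=(1999459/2000000 − 11/400·(0.977900+0.934100))/(1+11/400) = 4609/5000 ≈ 0.921800
step 4 [4y] zero: DF = P = 9071/10000 ≈ 0.907100
step 5 [5y] zero: DF = P = 4319/5000 ≈ 0.863800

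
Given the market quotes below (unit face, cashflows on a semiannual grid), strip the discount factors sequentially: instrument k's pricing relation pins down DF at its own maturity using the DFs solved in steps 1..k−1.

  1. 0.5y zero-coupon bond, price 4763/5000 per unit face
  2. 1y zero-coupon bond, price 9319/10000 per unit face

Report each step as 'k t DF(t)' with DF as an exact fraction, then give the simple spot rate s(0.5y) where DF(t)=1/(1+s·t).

1 1/2 4763/5000
2 1 9319/10000
s(0.5y) = (1/(4763/5000) − 1)/(1/2) = 474/4763 ≈ 9.9517%

step 1 [0.5y] zero: DF = P = 4763/5000 ≈ 0.952600
step 2 [1y] zero: DF = P = 9319/10000 ≈ 0.931900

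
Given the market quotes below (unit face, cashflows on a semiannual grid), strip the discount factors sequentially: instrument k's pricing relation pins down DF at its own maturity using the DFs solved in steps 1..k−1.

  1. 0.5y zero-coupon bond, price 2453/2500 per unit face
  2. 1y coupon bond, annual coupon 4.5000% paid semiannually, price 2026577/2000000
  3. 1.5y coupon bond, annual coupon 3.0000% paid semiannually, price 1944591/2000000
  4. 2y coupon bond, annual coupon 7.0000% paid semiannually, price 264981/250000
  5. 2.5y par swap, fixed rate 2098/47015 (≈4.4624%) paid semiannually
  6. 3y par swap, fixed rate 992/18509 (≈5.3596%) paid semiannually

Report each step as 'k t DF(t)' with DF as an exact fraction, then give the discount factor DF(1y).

step 1 [0.5y] zero: DF = P = 2453/2500 ≈ 0.981200
step 2 [1y] bond c/2=9/400: DF=(2026577/2000000 − 9/400·(0.981200))/(1+9/400) = 4847/5000 ≈ 0.969400
step 3 [1.5y] bond c/2=3/200: DF=(1944591/2000000 − 3/200·(0.981200+0.969400))/(1+3/200) = 9291/10000 ≈ 0.929100
step 4 [2y] bond c/2=7/200: DF=(264981/250000 − 7/200·(0.981200+0.969400+0.929100))/(1+7/200) = 9267/10000 ≈ 0.926700
step 5 [2.5y] swap r/2=1049/47015: DF=(1 − 1049/47015·(0.981200+0.969400+0.929100+0.926700))/(1+1049/47015) = 8951/10000 ≈ 0.895100
step 6 [3y] swap r/2=496/18509: DF=(1 − 496/18509·(0.981200+0.969400+0.929100+0.926700+0.895100))/(1+496/18509) = 532/625 ≈ 0.851200

1 1/2 2453/2500
2 1 4847/5000
3 3/2 9291/10000
4 2 9267/10000
5 5/2 8951/10000
6 3 532/625
DF(1y) = 4847/5000 ≈ 0.969400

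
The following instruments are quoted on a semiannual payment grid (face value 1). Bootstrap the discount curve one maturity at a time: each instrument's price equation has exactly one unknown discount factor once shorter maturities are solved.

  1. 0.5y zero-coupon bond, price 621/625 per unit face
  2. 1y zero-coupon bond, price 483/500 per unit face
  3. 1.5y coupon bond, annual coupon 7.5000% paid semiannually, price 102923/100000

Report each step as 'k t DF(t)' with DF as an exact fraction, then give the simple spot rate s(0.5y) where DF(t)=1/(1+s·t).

step 1 [0.5y] zero: DF = P = 621/625 ≈ 0.993600
step 2 [1y] zero: DF = P = 483/500 ≈ 0.966000
step 3 [1.5y] bond c/2=3/80: DF=(102923/100000 − 3/80·(0.993600+0.966000))/(1+3/80) = 2303/2500 ≈ 0.921200

1 1/2 621/625
2 1 483/500
3 3/2 2303/2500
s(0.5y) = (1/(621/625) − 1)/(1/2) = 8/621 ≈ 1.2882%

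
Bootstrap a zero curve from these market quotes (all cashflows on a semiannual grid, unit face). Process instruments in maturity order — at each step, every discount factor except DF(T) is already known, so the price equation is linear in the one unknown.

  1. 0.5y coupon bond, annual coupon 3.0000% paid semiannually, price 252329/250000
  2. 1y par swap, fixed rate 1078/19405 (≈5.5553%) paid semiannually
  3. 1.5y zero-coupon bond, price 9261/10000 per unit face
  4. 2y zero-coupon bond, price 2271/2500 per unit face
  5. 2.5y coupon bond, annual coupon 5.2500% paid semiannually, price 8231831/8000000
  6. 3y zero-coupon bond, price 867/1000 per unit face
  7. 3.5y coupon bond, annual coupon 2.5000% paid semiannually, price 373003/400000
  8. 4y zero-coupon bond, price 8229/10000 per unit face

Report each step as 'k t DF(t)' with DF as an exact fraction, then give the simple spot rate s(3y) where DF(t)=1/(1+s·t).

1 1/2 1243/1250
2 1 9461/10000
3 3/2 9261/10000
4 2 2271/2500
5 5/2 9061/10000
6 3 867/1000
7 7/2 341/400
8 4 8229/10000
s(3y) = (1/(867/1000) − 1)/(3) = 133/2601 ≈ 5.1134%

step 1 [0.5y] bond c/2=3/200: DF=(252329/250000 − 3/200·(0))/(1+3/200) = 1243/1250 ≈ 0.994400
step 2 [1y] swap r/2=539/19405: DF=(1 − 539/19405·(0.994400))/(1+539/19405) = 9461/10000 ≈ 0.946100
step 3 [1.5y] zero: DF = P = 9261/10000 ≈ 0.926100
step 4 [2y] zero: DF = P = 2271/2500 ≈ 0.908400
step 5 [2.5y] bond c/2=21/800: DF=(8231831/8000000 − 21/800·(0.994400+0.946100+0.926100+0.908400))/(1+21/800) = 9061/10000 ≈ 0.906100
step 6 [3y] zero: DF = P = 867/1000 ≈ 0.867000
step 7 [3.5y] bond c/2=1/80: DF=(373003/400000 − 1/80·(0.994400+0.946100+0.926100+0.908400+0.906100+0.867000))/(1+1/80) = 341/400 ≈ 0.852500
step 8 [4y] zero: DF = P = 8229/10000 ≈ 0.822900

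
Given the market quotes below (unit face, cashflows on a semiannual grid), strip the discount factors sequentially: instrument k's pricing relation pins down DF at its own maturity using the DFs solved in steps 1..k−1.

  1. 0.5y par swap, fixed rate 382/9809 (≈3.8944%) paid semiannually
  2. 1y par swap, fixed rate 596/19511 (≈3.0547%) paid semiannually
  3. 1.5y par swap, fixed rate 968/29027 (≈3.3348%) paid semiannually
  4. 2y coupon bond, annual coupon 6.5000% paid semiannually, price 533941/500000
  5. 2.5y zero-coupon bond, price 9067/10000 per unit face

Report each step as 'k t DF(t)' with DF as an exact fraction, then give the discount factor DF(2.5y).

1 1/2 9809/10000
2 1 4851/5000
3 3/2 2379/2500
4 2 9429/10000
5 5/2 9067/10000
DF(2.5y) = 9067/10000 ≈ 0.906700

step 1 [0.5y] swap r/2=191/9809: DF=(1 − 191/9809·(0))/(1+191/9809) = 9809/10000 ≈ 0.980900
step 2 [1y] swap r/2=298/19511: DF=(1 − 298/19511·(0.980900))/(1+298/19511) = 4851/5000 ≈ 0.970200
step 3 [1.5y] swap r/2=484/29027: DF=(1 − 484/29027·(0.980900+0.970200))/(1+484/29027) = 2379/2500 ≈ 0.951600
step 4 [2y] bond c/2=13/400: DF=(533941/500000 − 13/400·(0.980900+0.970200+0.951600))/(1+13/400) = 9429/10000 ≈ 0.942900
step 5 [2.5y] zero: DF = P = 9067/10000 ≈ 0.906700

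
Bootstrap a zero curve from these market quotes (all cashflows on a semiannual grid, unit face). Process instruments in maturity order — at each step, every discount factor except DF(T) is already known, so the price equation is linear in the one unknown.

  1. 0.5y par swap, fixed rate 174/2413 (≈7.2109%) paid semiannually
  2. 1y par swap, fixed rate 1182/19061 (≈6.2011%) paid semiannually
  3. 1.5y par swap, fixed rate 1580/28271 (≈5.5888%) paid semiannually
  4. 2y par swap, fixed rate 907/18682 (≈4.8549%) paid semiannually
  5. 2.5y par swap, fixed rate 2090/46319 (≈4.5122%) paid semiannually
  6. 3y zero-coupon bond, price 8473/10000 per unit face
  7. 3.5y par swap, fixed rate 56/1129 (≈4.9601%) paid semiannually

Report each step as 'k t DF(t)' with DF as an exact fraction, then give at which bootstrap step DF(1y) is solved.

step 1 [0.5y] swap r/2=87/2413: DF=(1 − 87/2413·(0))/(1+87/2413) = 2413/2500 ≈ 0.965200
step 2 [1y] swap r/2=591/19061: DF=(1 − 591/19061·(0.965200))/(1+591/19061) = 9409/10000 ≈ 0.940900
step 3 [1.5y] swap r/2=790/28271: DF=(1 − 790/28271·(0.965200+0.940900))/(1+790/28271) = 921/1000 ≈ 0.921000
step 4 [2y] swap r/2=907/37364: DF=(1 − 907/37364·(0.965200+0.940900+0.921000))/(1+907/37364) = 9093/10000 ≈ 0.909300
step 5 [2.5y] swap r/2=1045/46319: DF=(1 − 1045/46319·(0.965200+0.940900+0.921000+0.909300))/(1+1045/46319) = 1791/2000 ≈ 0.895500
step 6 [3y] zero: DF = P = 8473/10000 ≈ 0.847300
step 7 [3.5y] swap r/2=28/1129: DF=(1 − 28/1129·(0.965200+0.940900+0.921000+0.909300+0.895500+0.847300))/(1+28/1129) = 527/625 ≈ 0.843200

1 1/2 2413/2500
2 1 9409/10000
3 3/2 921/1000
4 2 9093/10000
5 5/2 1791/2000
6 3 8473/10000
7 7/2 527/625
DF(1y) is solved at step 2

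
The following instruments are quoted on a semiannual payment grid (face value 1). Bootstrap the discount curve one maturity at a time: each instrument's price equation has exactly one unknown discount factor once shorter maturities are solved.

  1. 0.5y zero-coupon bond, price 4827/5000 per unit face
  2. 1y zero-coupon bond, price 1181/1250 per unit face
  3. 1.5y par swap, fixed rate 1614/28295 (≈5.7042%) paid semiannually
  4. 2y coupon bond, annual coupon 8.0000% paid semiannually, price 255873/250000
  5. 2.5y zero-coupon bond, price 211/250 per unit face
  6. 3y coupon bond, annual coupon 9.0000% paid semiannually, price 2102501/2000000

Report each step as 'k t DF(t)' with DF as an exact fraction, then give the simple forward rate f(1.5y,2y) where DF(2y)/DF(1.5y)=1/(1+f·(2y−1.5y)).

step 1 [0.5y] zero: DF = P = 4827/5000 ≈ 0.965400
step 2 [1y] zero: DF = P = 1181/1250 ≈ 0.944800
step 3 [1.5y] swap r/2=807/28295: DF=(1 − 807/28295·(0.965400+0.944800))/(1+807/28295) = 9193/10000 ≈ 0.919300
step 4 [2y] bond c/2=1/25: DF=(255873/250000 − 1/25·(0.965400+0.944800+0.919300))/(1+1/25) = 8753/10000 ≈ 0.875300
step 5 [2.5y] zero: DF = P = 211/250 ≈ 0.844000
step 6 [3y] bond c/2=9/200: DF=(2102501/2000000 − 9/200·(0.965400+0.944800+0.919300+0.875300+0.844000))/(1+9/200) = 8101/10000 ≈ 0.810100

1 1/2 4827/5000
2 1 1181/1250
3 3/2 9193/10000
4 2 8753/10000
5 5/2 211/250
6 3 8101/10000
f(1.5y,2y) = ((9193/10000)/(8753/10000) − 1)/(1/2) = 880/8753 ≈ 10.0537%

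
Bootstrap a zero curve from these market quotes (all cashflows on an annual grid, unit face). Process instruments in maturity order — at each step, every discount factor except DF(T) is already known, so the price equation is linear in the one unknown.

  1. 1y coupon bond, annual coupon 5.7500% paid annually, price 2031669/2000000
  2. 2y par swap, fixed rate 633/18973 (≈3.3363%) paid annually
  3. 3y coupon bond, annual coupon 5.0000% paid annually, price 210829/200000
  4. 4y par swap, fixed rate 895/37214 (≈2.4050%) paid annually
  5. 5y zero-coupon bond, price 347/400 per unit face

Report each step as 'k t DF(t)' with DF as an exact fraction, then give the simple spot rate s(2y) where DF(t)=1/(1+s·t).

step 1 [1y] bond c/1=23/400: DF=(2031669/2000000 − 23/400·(0))/(1+23/400) = 4803/5000 ≈ 0.960600
step 2 [2y] swap r/1=633/18973: DF=(1 − 633/18973·(0.960600))/(1+633/18973) = 9367/10000 ≈ 0.936700
step 3 [3y] bond c/1=1/20: DF=(210829/200000 − 1/20·(0.960600+0.936700))/(1+1/20) = 571/625 ≈ 0.913600
step 4 [4y] swap r/1=895/37214: DF=(1 − 895/37214·(0.960600+0.936700+0.913600))/(1+895/37214) = 1821/2000 ≈ 0.910500
step 5 [5y] zero: DF = P = 347/400 ≈ 0.867500

1 1 4803/5000
2 2 9367/10000
3 3 571/625
4 4 1821/2000
5 5 347/400
s(2y) = (1/(9367/10000) − 1)/(2) = 633/18734 ≈ 3.3789%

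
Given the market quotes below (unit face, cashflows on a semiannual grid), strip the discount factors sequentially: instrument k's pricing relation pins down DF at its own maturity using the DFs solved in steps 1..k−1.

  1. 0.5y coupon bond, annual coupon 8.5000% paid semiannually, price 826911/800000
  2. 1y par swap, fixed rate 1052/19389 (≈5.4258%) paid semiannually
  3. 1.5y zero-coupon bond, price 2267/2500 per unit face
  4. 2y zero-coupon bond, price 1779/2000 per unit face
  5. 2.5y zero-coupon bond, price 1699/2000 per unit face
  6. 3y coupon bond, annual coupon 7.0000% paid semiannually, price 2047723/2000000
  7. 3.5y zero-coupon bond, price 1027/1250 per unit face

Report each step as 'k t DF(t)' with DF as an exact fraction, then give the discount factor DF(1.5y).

1 1/2 1983/2000
2 1 4737/5000
3 3/2 2267/2500
4 2 1779/2000
5 5/2 1699/2000
6 3 4171/5000
7 7/2 1027/1250
DF(1.5y) = 2267/2500 ≈ 0.906800

step 1 [0.5y] bond c/2=17/400: DF=(826911/800000 − 17/400·(0))/(1+17/400) = 1983/2000 ≈ 0.991500
step 2 [1y] swap r/2=526/19389: DF=(1 − 526/19389·(0.991500))/(1+526/19389) = 4737/5000 ≈ 0.947400
step 3 [1.5y] zero: DF = P = 2267/2500 ≈ 0.906800
step 4 [2y] zero: DF = P = 1779/2000 ≈ 0.889500
step 5 [2.5y] zero: DF = P = 1699/2000 ≈ 0.849500
step 6 [3y] bond c/2=7/200: DF=(2047723/2000000 − 7/200·(0.991500+0.947400+0.906800+0.889500+0.849500))/(1+7/200) = 4171/5000 ≈ 0.834200
step 7 [3.5y] zero: DF = P = 1027/1250 ≈ 0.821600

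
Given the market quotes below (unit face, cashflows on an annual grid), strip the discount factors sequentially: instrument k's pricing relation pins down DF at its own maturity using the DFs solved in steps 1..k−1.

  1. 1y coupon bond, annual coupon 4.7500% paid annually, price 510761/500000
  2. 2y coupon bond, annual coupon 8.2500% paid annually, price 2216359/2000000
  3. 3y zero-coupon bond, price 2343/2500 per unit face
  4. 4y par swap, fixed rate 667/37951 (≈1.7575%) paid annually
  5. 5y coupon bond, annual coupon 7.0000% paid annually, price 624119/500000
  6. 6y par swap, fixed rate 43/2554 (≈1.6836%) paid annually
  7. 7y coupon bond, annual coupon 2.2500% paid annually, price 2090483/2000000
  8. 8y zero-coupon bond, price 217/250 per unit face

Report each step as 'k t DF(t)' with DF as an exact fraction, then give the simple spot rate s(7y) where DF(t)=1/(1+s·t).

step 1 [1y] bond c/1=19/400: DF=(510761/500000 − 19/400·(0))/(1+19/400) = 1219/1250 ≈ 0.975200
step 2 [2y] bond c/1=33/400: DF=(2216359/2000000 − 33/400·(0.975200))/(1+33/400) = 4747/5000 ≈ 0.949400
step 3 [3y] zero: DF = P = 2343/2500 ≈ 0.937200
step 4 [4y] swap r/1=667/37951: DF=(1 − 667/37951·(0.975200+0.949400+0.937200))/(1+667/37951) = 9333/10000 ≈ 0.933300
step 5 [5y] bond c/1=7/100: DF=(624119/500000 − 7/100·(0.975200+0.949400+0.937200+0.933300))/(1+7/100) = 9183/10000 ≈ 0.918300
step 6 [6y] swap r/1=43/2554: DF=(1 − 43/2554·(0.975200+0.949400+0.937200+0.933300+0.918300))/(1+43/2554) = 4527/5000 ≈ 0.905400
step 7 [7y] bond c/1=9/400: DF=(2090483/2000000 − 9/400·(0.975200+0.949400+0.937200+0.933300+0.918300+0.905400))/(1+9/400) = 4493/5000 ≈ 0.898600
step 8 [8y] zero: DF = P = 217/250 ≈ 0.868000

1 1 1219/1250
2 2 4747/5000
3 3 2343/2500
4 4 9333/10000
5 5 9183/10000
6 6 4527/5000
7 7 4493/5000
8 8 217/250
s(7y) = (1/(4493/5000) − 1)/(7) = 507/31451 ≈ 1.6120%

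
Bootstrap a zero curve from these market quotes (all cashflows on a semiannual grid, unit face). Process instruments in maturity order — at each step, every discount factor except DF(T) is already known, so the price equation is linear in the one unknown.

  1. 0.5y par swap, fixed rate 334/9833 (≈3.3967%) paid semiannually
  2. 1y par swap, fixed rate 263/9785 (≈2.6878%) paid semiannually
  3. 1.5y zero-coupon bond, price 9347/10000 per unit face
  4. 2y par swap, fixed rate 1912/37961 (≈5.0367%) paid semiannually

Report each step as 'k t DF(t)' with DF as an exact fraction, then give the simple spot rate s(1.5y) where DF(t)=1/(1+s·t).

1 1/2 9833/10000
2 1 9737/10000
3 3/2 9347/10000
4 2 2261/2500
s(1.5y) = (1/(9347/10000) − 1)/(3/2) = 1306/28041 ≈ 4.6575%

step 1 [0.5y] swap r/2=167/9833: DF=(1 − 167/9833·(0))/(1+167/9833) = 9833/10000 ≈ 0.983300
step 2 [1y] swap r/2=263/19570: DF=(1 − 263/19570·(0.983300))/(1+263/19570) = 9737/10000 ≈ 0.973700
step 3 [1.5y] zero: DF = P = 9347/10000 ≈ 0.934700
step 4 [2y] swap r/2=956/37961: DF=(1 − 956/37961·(0.983300+0.973700+0.934700))/(1+956/37961) = 2261/2500 ≈ 0.904400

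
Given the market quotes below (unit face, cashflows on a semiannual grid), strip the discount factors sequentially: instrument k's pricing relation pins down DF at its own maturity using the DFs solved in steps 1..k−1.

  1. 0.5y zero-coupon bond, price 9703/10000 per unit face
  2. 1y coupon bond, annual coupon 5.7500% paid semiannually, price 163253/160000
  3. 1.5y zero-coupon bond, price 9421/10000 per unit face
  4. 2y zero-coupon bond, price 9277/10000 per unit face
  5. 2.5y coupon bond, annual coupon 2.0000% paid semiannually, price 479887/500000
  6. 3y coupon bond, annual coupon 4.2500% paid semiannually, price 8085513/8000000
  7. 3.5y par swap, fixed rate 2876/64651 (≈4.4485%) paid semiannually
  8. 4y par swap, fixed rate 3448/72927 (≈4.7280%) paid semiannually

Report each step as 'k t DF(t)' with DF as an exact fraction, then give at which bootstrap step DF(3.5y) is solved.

step 1 [0.5y] zero: DF = P = 9703/10000 ≈ 0.970300
step 2 [1y] bond c/2=23/800: DF=(163253/160000 − 23/800·(0.970300))/(1+23/800) = 9647/10000 ≈ 0.964700
step 3 [1.5y] zero: DF = P = 9421/10000 ≈ 0.942100
step 4 [2y] zero: DF = P = 9277/10000 ≈ 0.927700
step 5 [2.5y] bond c/2=1/100: DF=(479887/500000 − 1/100·(0.970300+0.964700+0.942100+0.927700))/(1+1/100) = 4563/5000 ≈ 0.912600
step 6 [3y] bond c/2=17/800: DF=(8085513/8000000 − 17/800·(0.970300+0.964700+0.942100+0.927700+0.912600))/(1+17/800) = 1783/2000 ≈ 0.891500
step 7 [3.5y] swap r/2=1438/64651: DF=(1 − 1438/64651·(0.970300+0.964700+0.942100+0.927700+0.912600+0.891500))/(1+1438/64651) = 4281/5000 ≈ 0.856200
step 8 [4y] swap r/2=1724/72927: DF=(1 − 1724/72927·(0.970300+0.964700+0.942100+0.927700+0.912600+0.891500+0.856200))/(1+1724/72927) = 2069/2500 ≈ 0.827600

1 1/2 9703/10000
2 1 9647/10000
3 3/2 9421/10000
4 2 9277/10000
5 5/2 4563/5000
6 3 1783/2000
7 7/2 4281/5000
8 4 2069/2500
DF(3.5y) is solved at step 7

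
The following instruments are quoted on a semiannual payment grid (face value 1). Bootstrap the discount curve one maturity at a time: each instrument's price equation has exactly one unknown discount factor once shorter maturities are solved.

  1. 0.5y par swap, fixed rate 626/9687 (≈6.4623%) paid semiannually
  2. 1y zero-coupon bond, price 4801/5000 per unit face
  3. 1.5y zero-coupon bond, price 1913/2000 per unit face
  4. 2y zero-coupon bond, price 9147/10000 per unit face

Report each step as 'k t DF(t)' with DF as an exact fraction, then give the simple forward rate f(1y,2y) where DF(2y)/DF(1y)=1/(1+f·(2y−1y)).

step 1 [0.5y] swap r/2=313/9687: DF=(1 − 313/9687·(0))/(1+313/9687) = 9687/10000 ≈ 0.968700
step 2 [1y] zero: DF = P = 4801/5000 ≈ 0.960200
step 3 [1.5y] zero: DF = P = 1913/2000 ≈ 0.956500
step 4 [2y] zero: DF = P = 9147/10000 ≈ 0.914700

1 1/2 9687/10000
2 1 4801/5000
3 3/2 1913/2000
4 2 9147/10000
f(1y,2y) = ((4801/5000)/(9147/10000) − 1)/(1) = 455/9147 ≈ 4.9743%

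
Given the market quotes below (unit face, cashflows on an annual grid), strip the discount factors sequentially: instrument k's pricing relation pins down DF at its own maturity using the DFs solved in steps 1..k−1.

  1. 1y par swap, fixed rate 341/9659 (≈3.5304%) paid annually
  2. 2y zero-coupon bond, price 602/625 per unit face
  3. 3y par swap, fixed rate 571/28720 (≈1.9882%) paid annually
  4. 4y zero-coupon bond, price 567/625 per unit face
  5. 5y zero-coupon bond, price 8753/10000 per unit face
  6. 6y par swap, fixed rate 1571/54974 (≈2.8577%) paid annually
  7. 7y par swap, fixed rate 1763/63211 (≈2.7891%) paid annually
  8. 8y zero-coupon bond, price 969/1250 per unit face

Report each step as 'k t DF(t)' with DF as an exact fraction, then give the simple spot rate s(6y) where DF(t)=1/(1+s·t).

1 1 9659/10000
2 2 602/625
3 3 9429/10000
4 4 567/625
5 5 8753/10000
6 6 8429/10000
7 7 8237/10000
8 8 969/1250
s(6y) = (1/(8429/10000) − 1)/(6) = 1571/50574 ≈ 3.1063%

step 1 [1y] swap r/1=341/9659: DF=(1 − 341/9659·(0))/(1+341/9659) = 9659/10000 ≈ 0.965900
step 2 [2y] zero: DF = P = 602/625 ≈ 0.963200
step 3 [3y] swap r/1=571/28720: DF=(1 − 571/28720·(0.965900+0.963200))/(1+571/28720) = 9429/10000 ≈ 0.942900
step 4 [4y] zero: DF = P = 567/625 ≈ 0.907200
step 5 [5y] zero: DF = P = 8753/10000 ≈ 0.875300
step 6 [6y] swap r/1=1571/54974: DF=(1 − 1571/54974·(0.965900+0.963200+0.942900+0.907200+0.875300))/(1+1571/54974) = 8429/10000 ≈ 0.842900
step 7 [7y] swap r/1=1763/63211: DF=(1 − 1763/63211·(0.965900+0.963200+0.942900+0.907200+0.875300+0.842900))/(1+1763/63211) = 8237/10000 ≈ 0.823700
step 8 [8y] zero: DF = P = 969/1250 ≈ 0.775200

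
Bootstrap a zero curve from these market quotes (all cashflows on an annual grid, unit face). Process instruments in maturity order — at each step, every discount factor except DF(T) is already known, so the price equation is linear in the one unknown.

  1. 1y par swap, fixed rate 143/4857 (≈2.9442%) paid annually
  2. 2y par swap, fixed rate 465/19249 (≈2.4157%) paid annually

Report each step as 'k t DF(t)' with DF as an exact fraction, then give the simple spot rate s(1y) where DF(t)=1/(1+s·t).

step 1 [1y] swap r/1=143/4857: DF=(1 − 143/4857·(0))/(1+143/4857) = 4857/5000 ≈ 0.971400
step 2 [2y] swap r/1=465/19249: DF=(1 − 465/19249·(0.971400))/(1+465/19249) = 1907/2000 ≈ 0.953500

1 1 4857/5000
2 2 1907/2000
s(1y) = (1/(4857/5000) − 1)/(1) = 143/4857 ≈ 2.9442%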